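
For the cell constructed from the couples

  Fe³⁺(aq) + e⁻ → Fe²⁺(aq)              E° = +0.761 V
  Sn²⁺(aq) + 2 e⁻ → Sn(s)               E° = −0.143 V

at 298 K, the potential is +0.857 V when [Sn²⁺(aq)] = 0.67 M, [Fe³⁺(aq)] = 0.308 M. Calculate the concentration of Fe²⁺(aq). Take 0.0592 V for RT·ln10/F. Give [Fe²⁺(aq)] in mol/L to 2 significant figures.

2.3 M

Fe³⁺/Fe²⁺ is the cathode (higher E°); E°cell = +0.761 − (−0.143) = +0.904 V with n = 2.
Since E = E° − (0.0592/n)·log Q, log Q = n(E° − E)/0.0592 = 1.588.
Balancing electrons gives 2 Fe³⁺(aq) + Sn(s) → 2 Fe²⁺(aq) + Sn²⁺(aq); thus Q = ([Fe²⁺(aq)]^2·[Sn²⁺(aq)]) / [Fe³⁺(aq)]^2.
Substituting the known concentrations and solving, log [Fe²⁺(aq)] = 0.370 and [Fe²⁺(aq)] = 2.3 M.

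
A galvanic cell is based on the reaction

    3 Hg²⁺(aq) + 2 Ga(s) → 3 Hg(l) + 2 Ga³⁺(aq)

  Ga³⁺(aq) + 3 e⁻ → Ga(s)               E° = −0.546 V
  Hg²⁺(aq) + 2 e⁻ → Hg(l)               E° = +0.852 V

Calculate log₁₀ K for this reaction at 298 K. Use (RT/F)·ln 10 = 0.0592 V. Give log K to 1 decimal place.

log K = 141.7

The Hg²⁺/Hg couple is reduced (cathode); E°cell = +0.852 − (−0.546) = +1.398 V with n = 6.
At equilibrium E = 0, so log K = nE°cell / 0.0592 = (6)(+1.398) / 0.0592 = 141.7.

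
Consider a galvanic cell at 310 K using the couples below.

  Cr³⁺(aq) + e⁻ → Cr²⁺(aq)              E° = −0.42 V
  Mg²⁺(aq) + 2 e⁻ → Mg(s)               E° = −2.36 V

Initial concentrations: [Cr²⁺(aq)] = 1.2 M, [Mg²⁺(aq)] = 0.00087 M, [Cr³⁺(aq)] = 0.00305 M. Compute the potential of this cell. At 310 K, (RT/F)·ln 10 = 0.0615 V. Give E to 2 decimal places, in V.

+1.87 V

The Cr³⁺/Cr²⁺ couple has the more positive E°, so it is the cathode; Mg²⁺/Mg is the anode.
The standard potential is −0.42 − (−2.36) = +1.94 V and the balanced reaction transfers n = 2 electrons.
Balancing gives 2 Cr³⁺(aq) + Mg(s) → 2 Cr²⁺(aq) + Mg²⁺(aq); hence Q = ([Cr²⁺(aq)]^2·[Mg²⁺(aq)]) / [Cr³⁺(aq)]^2 = 135 (log Q = 2.129).
Applying E = E° − (RT ln10/nF)·log Q gives +1.94 − (0.0615/2)(2.129) = +1.87 V.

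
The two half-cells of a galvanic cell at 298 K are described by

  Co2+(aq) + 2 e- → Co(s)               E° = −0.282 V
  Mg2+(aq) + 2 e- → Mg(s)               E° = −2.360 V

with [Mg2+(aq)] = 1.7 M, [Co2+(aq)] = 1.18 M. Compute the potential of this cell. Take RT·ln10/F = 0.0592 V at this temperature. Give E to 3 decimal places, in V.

Since E°(Co²⁺/Co) > E°(Mg²⁺/Mg), Co²⁺/Co serves as the cathode.
The standard potential is −0.282 − (−2.360) = +2.078 V and the balanced reaction transfers n = 2 electrons.
The balanced reaction is Co2+(aq) + Mg(s) → Co(s) + Mg2+(aq), so Q = [Mg2+(aq)] / [Co2+(aq)] = 1.44 and log Q = 0.159.
Applying E = E° − (RT ln10/nF)·log Q gives +2.078 − (0.0592/2)(0.159) = +2.073 V.

+2.073 V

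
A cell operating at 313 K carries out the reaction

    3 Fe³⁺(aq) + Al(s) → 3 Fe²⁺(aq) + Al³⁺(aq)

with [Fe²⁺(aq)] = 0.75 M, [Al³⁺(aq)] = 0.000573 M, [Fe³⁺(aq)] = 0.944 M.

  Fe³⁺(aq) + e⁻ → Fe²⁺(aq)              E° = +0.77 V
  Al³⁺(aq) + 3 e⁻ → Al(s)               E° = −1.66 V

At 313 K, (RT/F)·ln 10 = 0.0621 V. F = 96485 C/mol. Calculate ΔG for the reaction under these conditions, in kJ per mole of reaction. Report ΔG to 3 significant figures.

With Fe³⁺/Fe²⁺ reduced at the cathode, E°cell = +0.77 − (−1.66) = +2.43 V and n = 3.
The reaction quotient is ([Fe²⁺(aq)]^3·[Al³⁺(aq)]) / [Fe³⁺(aq)]^3 = 0.000287; by Nernst, E = +2.43 − (0.0621/3)(−3.542) = +2.5033 V.
Finally ΔG = −nFE = −(3)(96485 C/mol)(+2.5033 V) = −725 kJ/mol.

−725 kJ/mol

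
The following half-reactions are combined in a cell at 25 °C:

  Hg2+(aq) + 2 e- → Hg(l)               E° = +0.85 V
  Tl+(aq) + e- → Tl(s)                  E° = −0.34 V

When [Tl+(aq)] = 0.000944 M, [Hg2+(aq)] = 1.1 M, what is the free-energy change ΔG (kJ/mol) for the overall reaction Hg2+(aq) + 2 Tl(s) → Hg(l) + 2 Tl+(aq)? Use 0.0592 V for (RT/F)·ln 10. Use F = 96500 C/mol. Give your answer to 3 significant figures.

The standard cell potential is +0.85 − (−0.34) = +1.19 V, with n = 2 electrons in the balanced equation.
Q = [Tl+(aq)]^2 / [Hg2+(aq)] = 8.1×10^−7, so log Q = −6.091 and E = +1.19 − (0.0592/2)(−6.091) = +1.3703 V.
Finally ΔG = −nFE = −(2)(96500 C/mol)(+1.3703 V) = −264 kJ/mol.

−264 kJ/mol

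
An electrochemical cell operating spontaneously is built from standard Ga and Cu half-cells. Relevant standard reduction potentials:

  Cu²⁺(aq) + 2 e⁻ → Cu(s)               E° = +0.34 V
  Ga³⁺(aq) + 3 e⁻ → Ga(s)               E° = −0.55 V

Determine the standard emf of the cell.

+0.89 V

Of the two couples in this cell, the one with the more positive reduction potential is reduced at the cathode: here that is Cu²⁺/Cu (+0.34 V); Ga³⁺/Ga (−0.55 V) is the anode.
E°cell = E°(cathode) − E°(anode) = +0.34 − (−0.55) = +0.89 V.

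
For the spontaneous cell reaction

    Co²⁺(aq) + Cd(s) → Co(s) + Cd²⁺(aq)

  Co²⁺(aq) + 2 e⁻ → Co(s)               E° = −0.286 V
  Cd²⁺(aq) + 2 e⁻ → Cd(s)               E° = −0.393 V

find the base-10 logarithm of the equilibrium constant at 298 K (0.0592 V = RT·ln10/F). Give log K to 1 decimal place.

log K = 3.6

The Co²⁺/Co couple is reduced (cathode); E°cell = −0.286 − (−0.393) = +0.107 V with n = 2.
At equilibrium E = 0, so log K = nE°cell / 0.0592 = (2)(+0.107) / 0.0592 = 3.6.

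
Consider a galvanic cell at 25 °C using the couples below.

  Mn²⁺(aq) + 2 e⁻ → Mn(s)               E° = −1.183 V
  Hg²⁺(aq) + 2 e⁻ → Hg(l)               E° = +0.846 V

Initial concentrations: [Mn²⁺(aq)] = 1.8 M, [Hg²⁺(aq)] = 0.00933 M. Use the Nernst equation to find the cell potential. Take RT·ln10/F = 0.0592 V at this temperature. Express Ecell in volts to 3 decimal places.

Since E°(Hg²⁺/Hg) > E°(Mn²⁺/Mn), Hg²⁺/Hg serves as the cathode.
E°cell = E°cat − E°an = +0.846 − (−1.183) = +2.029 V; n = 2.
The balanced reaction is Hg²⁺(aq) + Mn(s) → Hg(l) + Mn²⁺(aq), so Q = [Mn²⁺(aq)] / [Hg²⁺(aq)] = 193 and log Q = 2.285.
E = E° − (0.0592/n)·log Q = +2.029 − (0.0592/2)(2.285) = +1.961 V.

+1.961 V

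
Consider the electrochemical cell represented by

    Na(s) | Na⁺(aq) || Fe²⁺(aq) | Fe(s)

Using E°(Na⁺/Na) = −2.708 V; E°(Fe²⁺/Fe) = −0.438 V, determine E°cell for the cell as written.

By convention the left-hand electrode in cell notation is the anode (oxidation) and the right-hand electrode is the cathode (reduction).
E°cell = E°(right) − E°(left) = −0.438 − (−2.708) = +2.270 V.

+2.270 V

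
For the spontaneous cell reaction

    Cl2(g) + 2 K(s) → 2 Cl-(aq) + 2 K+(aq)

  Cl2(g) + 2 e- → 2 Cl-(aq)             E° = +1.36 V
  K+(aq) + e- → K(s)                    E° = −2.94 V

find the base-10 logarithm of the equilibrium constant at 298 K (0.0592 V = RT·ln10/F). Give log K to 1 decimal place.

The Cl₂/Cl⁻ couple is reduced (cathode); E°cell = +1.36 − (−2.94) = +4.30 V with n = 2.
At equilibrium E = 0, so log K = nE°cell / 0.0592 = (2)(+4.30) / 0.0592 = 145.3.

log K = 145.3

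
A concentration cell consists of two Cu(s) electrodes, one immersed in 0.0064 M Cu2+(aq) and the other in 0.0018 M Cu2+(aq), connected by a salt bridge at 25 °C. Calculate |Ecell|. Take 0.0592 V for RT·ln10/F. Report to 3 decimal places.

0.016 V

For a concentration cell E°cell = 0, since both electrodes use the same couple.
The compartment with the higher Cu2+(aq) concentration (0.0064 M) acts as the cathode; ions are reduced there and produced at the dilute (0.0018 M) anode.
With n = 2, Ecell = −(0.0592/2)·log([dilute]/[conc]) = −(0.0592/2)·log(0.0018/0.0064) = +0.016 V.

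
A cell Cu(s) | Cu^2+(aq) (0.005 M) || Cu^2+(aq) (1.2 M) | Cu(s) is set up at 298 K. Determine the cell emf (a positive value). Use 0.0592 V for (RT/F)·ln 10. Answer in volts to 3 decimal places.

0.070 V

For a concentration cell E°cell = 0, since both electrodes use the same couple.
The compartment with the higher Cu^2+(aq) concentration (1.2 M) acts as the cathode; ions are reduced there and produced at the dilute (0.005 M) anode.
With n = 2, Ecell = −(0.0592/2)·log([dilute]/[conc]) = −(0.0592/2)·log(0.005/1.2) = +0.070 V.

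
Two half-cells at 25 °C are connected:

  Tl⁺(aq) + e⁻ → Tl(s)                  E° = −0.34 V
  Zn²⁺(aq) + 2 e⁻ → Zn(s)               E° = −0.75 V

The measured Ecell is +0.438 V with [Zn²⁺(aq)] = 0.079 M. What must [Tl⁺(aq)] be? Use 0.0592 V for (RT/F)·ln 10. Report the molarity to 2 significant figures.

The Tl⁺/Tl couple has the larger reduction potential, so it is the cathode: E°cell = −0.34 − (−0.75) = +0.41 V and n = 2.
Rearranging E = E° − (0.0592/n)·log Q gives log Q = 2(+0.41 − (+0.438))/0.0592 = −0.946.
Balancing electrons gives 2 Tl⁺(aq) + Zn(s) → 2 Tl(s) + Zn²⁺(aq); thus Q = [Zn²⁺(aq)] / [Tl⁺(aq)]^2.
Solving for the unknown gives log [Tl⁺(aq)] = −0.078, so [Tl⁺(aq)] ≈ 0.84 M.

0.84 M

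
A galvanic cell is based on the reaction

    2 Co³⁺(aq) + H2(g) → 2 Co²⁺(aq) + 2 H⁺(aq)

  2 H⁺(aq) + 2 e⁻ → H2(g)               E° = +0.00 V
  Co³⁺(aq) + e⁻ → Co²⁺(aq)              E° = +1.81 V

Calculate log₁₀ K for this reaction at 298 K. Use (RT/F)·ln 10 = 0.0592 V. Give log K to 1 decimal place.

log K = 61.1

The Co³⁺/Co²⁺ couple is reduced (cathode); E°cell = +1.81 − (+0.00) = +1.81 V with n = 2.
At equilibrium E = 0, so log K = nE°cell / 0.0592 = (2)(+1.81) / 0.0592 = 61.1.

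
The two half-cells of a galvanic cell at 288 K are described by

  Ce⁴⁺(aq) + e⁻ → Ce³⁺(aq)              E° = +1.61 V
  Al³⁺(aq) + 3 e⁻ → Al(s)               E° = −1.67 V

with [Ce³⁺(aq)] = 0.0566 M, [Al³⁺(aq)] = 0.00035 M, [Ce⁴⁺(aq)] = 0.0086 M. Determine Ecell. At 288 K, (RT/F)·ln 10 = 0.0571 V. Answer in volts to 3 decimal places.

+3.299 V

The Ce⁴⁺/Ce³⁺ couple has the more positive E°, so it is the cathode; Al³⁺/Al is the anode.
E°cell = +1.61 − (−1.67) = +3.28 V, with n = 3 electrons transferred.
For the overall reaction 3 Ce⁴⁺(aq) + Al(s) → 3 Ce³⁺(aq) + Al³⁺(aq), Q = ([Ce³⁺(aq)]^3·[Al³⁺(aq)]) / [Ce⁴⁺(aq)]^3 = 0.0998, giving log Q = −1.001.
Applying E = E° − (RT ln10/nF)·log Q gives +3.28 − (0.0571/3)(−1.001) = +3.299 V.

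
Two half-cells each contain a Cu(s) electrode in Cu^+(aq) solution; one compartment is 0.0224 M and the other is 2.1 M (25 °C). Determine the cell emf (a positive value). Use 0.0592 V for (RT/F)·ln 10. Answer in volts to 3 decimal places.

0.117 V

For a concentration cell E°cell = 0, since both electrodes use the same couple.
The compartment with the higher Cu^+(aq) concentration (2.1 M) acts as the cathode; ions are reduced there and produced at the dilute (0.0224 M) anode.
With n = 1, Ecell = −(0.0592/1)·log([dilute]/[conc]) = −(0.0592/1)·log(0.0224/2.1) = +0.117 V.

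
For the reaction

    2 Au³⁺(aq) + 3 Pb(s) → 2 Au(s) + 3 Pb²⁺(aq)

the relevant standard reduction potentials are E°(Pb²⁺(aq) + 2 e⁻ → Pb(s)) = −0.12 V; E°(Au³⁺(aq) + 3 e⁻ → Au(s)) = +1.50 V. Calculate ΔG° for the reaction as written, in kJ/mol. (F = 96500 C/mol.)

In the reaction as written Au³⁺(aq) is reduced, so the Au³⁺/Au couple is the cathode and Pb²⁺/Pb is the anode.
E°cell = +1.50 − (−0.12) = +1.62 V; balancing electrons gives n = 6.
ΔG° = −nFE°cell = −(6)(96500)(+1.62) J/mol = −938 kJ/mol.

−938 kJ/mol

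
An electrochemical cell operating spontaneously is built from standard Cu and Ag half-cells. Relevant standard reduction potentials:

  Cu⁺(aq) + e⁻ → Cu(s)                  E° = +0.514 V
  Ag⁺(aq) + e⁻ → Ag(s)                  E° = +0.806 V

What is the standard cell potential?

+0.292 V

Of the two couples in this cell, the one with the more positive reduction potential is reduced at the cathode: here that is Ag⁺/Ag (+0.806 V); Cu⁺/Cu (+0.514 V) is the anode.
E°cell = E°(cathode) − E°(anode) = +0.806 − (+0.514) = +0.292 V.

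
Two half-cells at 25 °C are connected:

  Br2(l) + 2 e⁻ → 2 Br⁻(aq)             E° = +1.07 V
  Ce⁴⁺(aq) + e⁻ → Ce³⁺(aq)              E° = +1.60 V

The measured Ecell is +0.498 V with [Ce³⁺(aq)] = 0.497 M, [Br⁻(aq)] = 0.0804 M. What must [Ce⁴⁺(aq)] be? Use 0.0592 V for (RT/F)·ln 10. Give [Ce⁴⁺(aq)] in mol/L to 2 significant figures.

1.8 M

With Ce⁴⁺/Ce³⁺ at the cathode and Br₂/Br⁻ at the anode, E°cell = +1.60 − (+1.07) = +0.53 V (n = 2).
Since E = E° − (0.0592/n)·log Q, log Q = n(E° − E)/0.0592 = 1.081.
For 2 Ce⁴⁺(aq) + 2 Br⁻(aq) → 2 Ce³⁺(aq) + Br2(l), the reaction quotient is Q = [Ce³⁺(aq)]^2 / ([Ce⁴⁺(aq)]^2·[Br⁻(aq)]^2).
Solving for the unknown gives log [Ce⁴⁺(aq)] = 0.251, so [Ce⁴⁺(aq)] ≈ 1.8 M.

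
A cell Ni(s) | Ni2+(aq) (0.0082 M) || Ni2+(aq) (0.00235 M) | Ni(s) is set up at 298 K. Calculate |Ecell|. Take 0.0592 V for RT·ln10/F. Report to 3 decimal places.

For a concentration cell E°cell = 0, since both electrodes use the same couple.
The compartment with the higher Ni2+(aq) concentration (0.0082 M) acts as the cathode; ions are reduced there and produced at the dilute (0.00235 M) anode.
With n = 2, Ecell = −(0.0592/2)·log([dilute]/[conc]) = −(0.0592/2)·log(0.00235/0.0082) = +0.016 V.

0.016 V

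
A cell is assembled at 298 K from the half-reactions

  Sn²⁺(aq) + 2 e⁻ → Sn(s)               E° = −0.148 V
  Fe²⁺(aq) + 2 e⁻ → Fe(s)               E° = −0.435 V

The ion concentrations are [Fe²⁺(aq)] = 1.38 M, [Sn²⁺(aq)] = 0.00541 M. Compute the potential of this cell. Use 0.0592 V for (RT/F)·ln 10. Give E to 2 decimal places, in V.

+0.22 V

Sn²⁺/Sn is reduced (cathode, E° = −0.148 V) and Fe²⁺/Fe is oxidized (anode).
E°cell = E°cat − E°an = −0.148 − (−0.435) = +0.287 V; n = 2.
For the overall reaction Sn²⁺(aq) + Fe(s) → Sn(s) + Fe²⁺(aq), Q = [Fe²⁺(aq)] / [Sn²⁺(aq)] = 255, giving log Q = 2.407.
E = E° − (0.0592/n)·log Q = +0.287 − (0.0592/2)(2.407) = +0.22 V.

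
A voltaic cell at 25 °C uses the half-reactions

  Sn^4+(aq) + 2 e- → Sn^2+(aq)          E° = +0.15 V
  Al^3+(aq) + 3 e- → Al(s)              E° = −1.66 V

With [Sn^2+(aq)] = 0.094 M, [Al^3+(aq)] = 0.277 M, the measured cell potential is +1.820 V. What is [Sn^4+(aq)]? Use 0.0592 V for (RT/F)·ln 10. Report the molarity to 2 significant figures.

The Sn⁴⁺/Sn²⁺ couple has the larger reduction potential, so it is the cathode: E°cell = +0.15 − (−1.66) = +1.81 V and n = 6.
Rearranging E = E° − (0.0592/n)·log Q gives log Q = 6(+1.81 − (+1.820))/0.0592 = −1.014.
Balancing electrons gives 3 Sn^4+(aq) + 2 Al(s) → 3 Sn^2+(aq) + 2 Al^3+(aq); thus Q = ([Sn^2+(aq)]^3·[Al^3+(aq)]^2) / [Sn^4+(aq)]^3.
Substituting the known concentrations and solving, log [Sn^4+(aq)] = −1.061 and [Sn^4+(aq)] = 0.087 M.

0.087 M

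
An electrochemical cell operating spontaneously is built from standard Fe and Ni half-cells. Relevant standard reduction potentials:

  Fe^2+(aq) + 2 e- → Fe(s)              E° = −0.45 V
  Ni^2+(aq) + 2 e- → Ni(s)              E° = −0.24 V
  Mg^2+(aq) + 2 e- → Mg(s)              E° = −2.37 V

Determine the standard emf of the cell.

Of the two couples in this cell, the one with the more positive reduction potential is reduced at the cathode: here that is Ni²⁺/Ni (−0.24 V); Fe²⁺/Fe (−0.45 V) is the anode.
E°cell = E°(cathode) − E°(anode) = −0.24 − (−0.45) = +0.21 V.

+0.21 V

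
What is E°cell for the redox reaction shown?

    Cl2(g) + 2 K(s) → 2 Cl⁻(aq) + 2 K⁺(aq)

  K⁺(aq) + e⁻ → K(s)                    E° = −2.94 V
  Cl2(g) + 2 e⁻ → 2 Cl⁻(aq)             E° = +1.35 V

+4.29 V

Cl2(g) gains electrons, so the Cl₂/Cl⁻ couple is the cathode; the K⁺/K couple is the anode.
E°cell = E°(cathode) − E°(anode) = +1.35 − (−2.94) = +4.29 V.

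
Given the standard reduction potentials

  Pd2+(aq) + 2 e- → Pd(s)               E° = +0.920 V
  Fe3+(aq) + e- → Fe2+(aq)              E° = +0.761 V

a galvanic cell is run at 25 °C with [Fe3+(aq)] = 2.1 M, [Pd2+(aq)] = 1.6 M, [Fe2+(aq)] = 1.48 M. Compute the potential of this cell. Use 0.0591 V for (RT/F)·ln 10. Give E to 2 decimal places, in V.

+0.16 V

Pd²⁺/Pd is reduced (cathode, E° = +0.920 V) and Fe³⁺/Fe²⁺ is oxidized (anode).
The standard potential is +0.920 − (+0.761) = +0.159 V and the balanced reaction transfers n = 2 electrons.
Balancing gives Pd2+(aq) + 2 Fe2+(aq) → Pd(s) + 2 Fe3+(aq); hence Q = [Fe3+(aq)]^2 / ([Pd2+(aq)]·[Fe2+(aq)]^2) = 1.26 (log Q = 0.100).
By the Nernst equation, E = +0.159 − (0.0591/2)·(0.100) = +0.16 V.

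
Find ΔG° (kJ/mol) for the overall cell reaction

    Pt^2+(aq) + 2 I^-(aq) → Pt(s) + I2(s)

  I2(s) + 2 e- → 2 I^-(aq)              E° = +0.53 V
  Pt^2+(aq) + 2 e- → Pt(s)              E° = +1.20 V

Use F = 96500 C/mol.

−129 kJ/mol

In the reaction as written Pt^2+(aq) is reduced, so the Pt²⁺/Pt couple is the cathode and I₂/I⁻ is the anode.
E°cell = +1.20 − (+0.53) = +0.67 V; balancing electrons gives n = 2.
ΔG° = −nFE°cell = −(2)(96500)(+0.67) J/mol = −129 kJ/mol.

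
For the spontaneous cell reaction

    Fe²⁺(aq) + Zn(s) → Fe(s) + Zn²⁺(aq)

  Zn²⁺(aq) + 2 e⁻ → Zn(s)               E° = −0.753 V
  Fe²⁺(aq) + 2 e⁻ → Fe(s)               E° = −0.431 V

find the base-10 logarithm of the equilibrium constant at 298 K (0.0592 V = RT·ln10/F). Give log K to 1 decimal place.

log K = 10.9

The Fe²⁺/Fe couple is reduced (cathode); E°cell = −0.431 − (−0.753) = +0.322 V with n = 2.
At equilibrium E = 0, so log K = nE°cell / 0.0592 = (2)(+0.322) / 0.0592 = 10.9.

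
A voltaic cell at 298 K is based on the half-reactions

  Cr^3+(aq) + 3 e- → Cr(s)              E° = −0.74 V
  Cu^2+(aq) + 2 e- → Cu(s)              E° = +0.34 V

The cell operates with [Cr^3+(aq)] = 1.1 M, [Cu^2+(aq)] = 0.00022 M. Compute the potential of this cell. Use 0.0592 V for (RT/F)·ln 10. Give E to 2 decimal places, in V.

Since E°(Cu²⁺/Cu) > E°(Cr³⁺/Cr), Cu²⁺/Cu serves as the cathode.
E°cell = E°cat − E°an = +0.34 − (−0.74) = +1.08 V; n = 6.
For the overall reaction 3 Cu^2+(aq) + 2 Cr(s) → 3 Cu(s) + 2 Cr^3+(aq), Q = [Cr^3+(aq)]^2 / [Cu^2+(aq)]^3 = 1.14×10^11, giving log Q = 11.056.
Applying E = E° − (RT ln10/nF)·log Q gives +1.08 − (0.0592/6)(11.056) = +0.97 V.

+0.97 V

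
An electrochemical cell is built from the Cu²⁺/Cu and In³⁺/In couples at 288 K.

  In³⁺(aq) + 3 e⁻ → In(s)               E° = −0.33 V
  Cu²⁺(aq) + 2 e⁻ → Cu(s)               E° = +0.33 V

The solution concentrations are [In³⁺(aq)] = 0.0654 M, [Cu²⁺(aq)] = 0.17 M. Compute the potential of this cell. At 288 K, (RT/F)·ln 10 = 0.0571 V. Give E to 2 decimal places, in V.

+0.66 V

Since E°(Cu²⁺/Cu) > E°(In³⁺/In), Cu²⁺/Cu serves as the cathode.
E°cell = +0.33 − (−0.33) = +0.66 V, with n = 6 electrons transferred.
The balanced reaction is 3 Cu²⁺(aq) + 2 In(s) → 3 Cu(s) + 2 In³⁺(aq), so Q = [In³⁺(aq)]^2 / [Cu²⁺(aq)]^3 = 0.871 and log Q = −0.060.
E = E° − (0.0571/n)·log Q = +0.66 − (0.0571/6)(−0.060) = +0.66 V.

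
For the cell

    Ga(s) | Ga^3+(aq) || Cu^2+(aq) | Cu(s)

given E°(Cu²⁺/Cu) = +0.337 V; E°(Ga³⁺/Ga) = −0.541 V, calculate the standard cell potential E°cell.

+0.878 V

By convention the left-hand electrode in cell notation is the anode (oxidation) and the right-hand electrode is the cathode (reduction).
E°cell = E°(right) − E°(left) = +0.337 − (−0.541) = +0.878 V.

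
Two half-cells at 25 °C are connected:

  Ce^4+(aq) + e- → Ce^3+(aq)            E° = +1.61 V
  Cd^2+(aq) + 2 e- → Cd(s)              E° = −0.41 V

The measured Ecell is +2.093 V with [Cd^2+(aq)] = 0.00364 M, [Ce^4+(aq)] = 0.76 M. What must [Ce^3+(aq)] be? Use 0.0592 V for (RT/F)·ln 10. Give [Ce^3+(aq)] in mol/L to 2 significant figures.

0.74 M

The Ce⁴⁺/Ce³⁺ couple has the larger reduction potential, so it is the cathode: E°cell = +1.61 − (−0.41) = +2.02 V and n = 2.
From the Nernst equation, log Q = n(E° − E)/0.0592 = 2·(+2.02 − (+2.093))/0.0592 = −2.466.
For 2 Ce^4+(aq) + Cd(s) → 2 Ce^3+(aq) + Cd^2+(aq), the reaction quotient is Q = ([Ce^3+(aq)]^2·[Cd^2+(aq)]) / [Ce^4+(aq)]^2.
Substituting the known concentrations and solving, log [Ce^3+(aq)] = −0.133 and [Ce^3+(aq)] = 0.74 M.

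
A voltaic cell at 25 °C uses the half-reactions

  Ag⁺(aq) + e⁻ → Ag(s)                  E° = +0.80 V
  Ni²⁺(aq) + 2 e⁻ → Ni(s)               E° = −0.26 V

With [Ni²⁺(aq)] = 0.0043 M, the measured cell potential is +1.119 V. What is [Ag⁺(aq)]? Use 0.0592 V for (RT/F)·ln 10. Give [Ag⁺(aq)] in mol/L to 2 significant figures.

0.65 M

Ag⁺/Ag is the cathode (higher E°); E°cell = +0.80 − (−0.26) = +1.06 V with n = 2.
Since E = E° − (0.0592/n)·log Q, log Q = n(E° − E)/0.0592 = −1.993.
For 2 Ag⁺(aq) + Ni(s) → 2 Ag(s) + Ni²⁺(aq), the reaction quotient is Q = [Ni²⁺(aq)] / [Ag⁺(aq)]^2.
Substituting the known concentrations and solving, log [Ag⁺(aq)] = −0.187 and [Ag⁺(aq)] = 0.65 M.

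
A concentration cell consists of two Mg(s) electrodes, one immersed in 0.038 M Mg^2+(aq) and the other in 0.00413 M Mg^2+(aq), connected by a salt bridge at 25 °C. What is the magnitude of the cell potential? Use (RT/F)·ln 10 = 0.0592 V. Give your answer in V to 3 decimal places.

For a concentration cell E°cell = 0, since both electrodes use the same couple.
The compartment with the higher Mg^2+(aq) concentration (0.038 M) acts as the cathode; ions are reduced there and produced at the dilute (0.00413 M) anode.
With n = 2, Ecell = −(0.0592/2)·log([dilute]/[conc]) = −(0.0592/2)·log(0.00413/0.038) = +0.029 V.

0.029 V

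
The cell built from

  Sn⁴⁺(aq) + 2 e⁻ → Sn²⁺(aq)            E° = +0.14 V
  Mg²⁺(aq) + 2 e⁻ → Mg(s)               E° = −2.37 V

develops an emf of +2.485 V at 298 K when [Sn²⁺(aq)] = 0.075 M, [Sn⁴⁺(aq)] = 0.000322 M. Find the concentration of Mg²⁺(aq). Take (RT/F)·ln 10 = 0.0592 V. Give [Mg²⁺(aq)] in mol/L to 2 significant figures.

With Sn⁴⁺/Sn²⁺ at the cathode and Mg²⁺/Mg at the anode, E°cell = +0.14 − (−2.37) = +2.51 V (n = 2).
Since E = E° − (0.0592/n)·log Q, log Q = n(E° − E)/0.0592 = 0.845.
The balanced reaction is Sn⁴⁺(aq) + Mg(s) → Sn²⁺(aq) + Mg²⁺(aq), so Q = ([Sn²⁺(aq)]·[Mg²⁺(aq)]) / [Sn⁴⁺(aq)].
Isolating [Mg²⁺(aq)] in Q = 10^{0.845} yields log [Mg²⁺(aq)] = −1.522, i.e. 0.030 M.

0.030 M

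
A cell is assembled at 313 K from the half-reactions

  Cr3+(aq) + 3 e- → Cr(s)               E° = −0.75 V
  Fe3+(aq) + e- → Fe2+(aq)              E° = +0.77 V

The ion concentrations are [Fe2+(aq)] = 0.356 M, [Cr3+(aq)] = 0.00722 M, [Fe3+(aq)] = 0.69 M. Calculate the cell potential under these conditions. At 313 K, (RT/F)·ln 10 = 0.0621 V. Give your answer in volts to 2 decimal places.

The Fe³⁺/Fe²⁺ couple has the more positive E°, so it is the cathode; Cr³⁺/Cr is the anode.
The standard potential is +0.77 − (−0.75) = +1.52 V and the balanced reaction transfers n = 3 electrons.
For the overall reaction 3 Fe3+(aq) + Cr(s) → 3 Fe2+(aq) + Cr3+(aq), Q = ([Fe2+(aq)]^3·[Cr3+(aq)]) / [Fe3+(aq)]^3 = 0.000992, giving log Q = −3.004.
Applying E = E° − (RT ln10/nF)·log Q gives +1.52 − (0.0621/3)(−3.004) = +1.58 V.

+1.58 V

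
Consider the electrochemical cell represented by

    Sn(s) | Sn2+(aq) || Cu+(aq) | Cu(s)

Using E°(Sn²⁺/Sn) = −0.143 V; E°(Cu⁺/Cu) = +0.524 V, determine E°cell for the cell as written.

+0.667 V

By convention the left-hand electrode in cell notation is the anode (oxidation) and the right-hand electrode is the cathode (reduction).
E°cell = E°(right) − E°(left) = +0.524 − (−0.143) = +0.667 V.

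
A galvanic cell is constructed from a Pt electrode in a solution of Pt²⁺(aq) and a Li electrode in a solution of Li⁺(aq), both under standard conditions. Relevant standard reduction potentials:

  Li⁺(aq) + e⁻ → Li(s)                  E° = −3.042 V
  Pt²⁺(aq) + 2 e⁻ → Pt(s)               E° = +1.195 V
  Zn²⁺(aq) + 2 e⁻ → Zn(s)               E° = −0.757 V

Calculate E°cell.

Of the two couples in this cell, the one with the more positive reduction potential is reduced at the cathode: here that is Pt²⁺/Pt (+1.195 V); Li⁺/Li (−3.042 V) is the anode.
E°cell = E°(cathode) − E°(anode) = +1.195 − (−3.042) = +4.237 V.

+4.237 V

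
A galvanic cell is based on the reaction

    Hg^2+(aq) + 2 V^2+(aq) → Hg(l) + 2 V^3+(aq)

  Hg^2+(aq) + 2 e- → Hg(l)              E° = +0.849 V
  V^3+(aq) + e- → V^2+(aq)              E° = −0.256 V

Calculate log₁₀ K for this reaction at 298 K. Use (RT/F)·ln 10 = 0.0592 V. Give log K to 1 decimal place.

The Hg²⁺/Hg couple is reduced (cathode); E°cell = +0.849 − (−0.256) = +1.105 V with n = 2.
At equilibrium E = 0, so log K = nE°cell / 0.0592 = (2)(+1.105) / 0.0592 = 37.3.

log K = 37.3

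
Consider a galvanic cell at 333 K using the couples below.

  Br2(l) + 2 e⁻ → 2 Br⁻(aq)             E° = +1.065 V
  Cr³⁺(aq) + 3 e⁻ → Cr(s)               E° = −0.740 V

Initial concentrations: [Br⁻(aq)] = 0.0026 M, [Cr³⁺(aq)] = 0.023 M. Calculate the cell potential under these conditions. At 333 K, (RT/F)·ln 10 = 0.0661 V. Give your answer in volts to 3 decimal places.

+2.012 V

The Br₂/Br⁻ couple has the more positive E°, so it is the cathode; Cr³⁺/Cr is the anode.
E°cell = E°cat − E°an = +1.065 − (−0.740) = +1.805 V; n = 6.
For the overall reaction 3 Br2(l) + 2 Cr(s) → 6 Br⁻(aq) + 2 Cr³⁺(aq), Q = [Br⁻(aq)]^6·[Cr³⁺(aq)]^2 = 1.63×10^−19, giving log Q = −18.787.
E = E° − (0.0661/n)·log Q = +1.805 − (0.0661/6)(−18.787) = +2.012 V.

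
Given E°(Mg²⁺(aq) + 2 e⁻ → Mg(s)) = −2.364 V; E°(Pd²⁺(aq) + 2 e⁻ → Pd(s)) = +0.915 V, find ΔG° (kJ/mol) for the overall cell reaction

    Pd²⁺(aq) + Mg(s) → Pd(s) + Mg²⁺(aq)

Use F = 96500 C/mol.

In the reaction as written Pd²⁺(aq) is reduced, so the Pd²⁺/Pd couple is the cathode and Mg²⁺/Mg is the anode.
E°cell = +0.915 − (−2.364) = +3.279 V; balancing electrons gives n = 2.
ΔG° = −nFE°cell = −(2)(96500)(+3.279) J/mol = −633 kJ/mol.

−633 kJ/mol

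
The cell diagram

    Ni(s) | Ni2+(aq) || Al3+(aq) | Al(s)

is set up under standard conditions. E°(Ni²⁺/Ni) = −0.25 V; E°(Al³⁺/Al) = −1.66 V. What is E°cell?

−1.41 V

By convention the left-hand electrode in cell notation is the anode (oxidation) and the right-hand electrode is the cathode (reduction).
E°cell = E°(right) − E°(left) = −1.66 − (−0.25) = −1.41 V.
The negative sign shows that, as written, the cell would require an external voltage to drive the reaction.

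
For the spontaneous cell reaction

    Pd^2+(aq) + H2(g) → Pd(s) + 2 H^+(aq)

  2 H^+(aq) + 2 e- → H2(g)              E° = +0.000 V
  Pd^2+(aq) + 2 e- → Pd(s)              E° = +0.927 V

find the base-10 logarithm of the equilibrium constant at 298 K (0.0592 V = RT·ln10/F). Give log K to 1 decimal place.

log K = 31.3

The Pd²⁺/Pd couple is reduced (cathode); E°cell = +0.927 − (+0.000) = +0.927 V with n = 2.
At equilibrium E = 0, so log K = nE°cell / 0.0592 = (2)(+0.927) / 0.0592 = 31.3.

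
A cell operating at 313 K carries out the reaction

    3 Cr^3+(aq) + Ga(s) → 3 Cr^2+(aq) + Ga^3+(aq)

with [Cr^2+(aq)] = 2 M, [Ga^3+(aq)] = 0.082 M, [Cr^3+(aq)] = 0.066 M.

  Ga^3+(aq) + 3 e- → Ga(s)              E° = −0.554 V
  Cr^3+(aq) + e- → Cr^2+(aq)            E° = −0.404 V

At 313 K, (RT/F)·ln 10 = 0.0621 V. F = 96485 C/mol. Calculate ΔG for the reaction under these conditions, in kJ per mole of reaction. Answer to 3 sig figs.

−23.3 kJ/mol

E°cell = −0.404 − (−0.554) = +0.150 V; the balanced reaction transfers n = 3 electrons.
The reaction quotient is ([Cr^2+(aq)]^3·[Ga^3+(aq)]) / [Cr^3+(aq)]^3 = 2.28×10^3; by Nernst, E = +0.150 − (0.0621/3)(3.358) = +0.0805 V.
ΔG = −nFE = −(3)(96485)(+0.0805) J/mol = −23.3 kJ/mol.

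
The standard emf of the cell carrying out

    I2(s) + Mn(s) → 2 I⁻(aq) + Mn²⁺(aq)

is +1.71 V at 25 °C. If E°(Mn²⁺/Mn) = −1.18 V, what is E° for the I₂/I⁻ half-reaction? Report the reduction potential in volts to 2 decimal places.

In the reaction as written the I₂/I⁻ couple is reduced (cathode) and Mn²⁺/Mn is oxidized (anode), so E°cell = E°(I₂/I⁻) − E°(Mn²⁺/Mn).
E°(I₂/I⁻) = E°cell + E°(anode) = +1.71 + (−1.18) = +0.53 V.

+0.53 V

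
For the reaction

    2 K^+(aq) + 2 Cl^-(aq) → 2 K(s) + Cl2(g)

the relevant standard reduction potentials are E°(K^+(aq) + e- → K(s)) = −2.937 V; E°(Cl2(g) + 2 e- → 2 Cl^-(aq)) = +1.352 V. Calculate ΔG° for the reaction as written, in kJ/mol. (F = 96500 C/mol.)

+828 kJ/mol

In the reaction as written K^+(aq) is reduced, so the K⁺/K couple is the cathode and Cl₂/Cl⁻ is the anode.
E°cell = −2.937 − (+1.352) = −4.289 V; balancing electrons gives n = 2.
ΔG° = −nFE°cell = −(2)(96500)(−4.289) J/mol = +828 kJ/mol.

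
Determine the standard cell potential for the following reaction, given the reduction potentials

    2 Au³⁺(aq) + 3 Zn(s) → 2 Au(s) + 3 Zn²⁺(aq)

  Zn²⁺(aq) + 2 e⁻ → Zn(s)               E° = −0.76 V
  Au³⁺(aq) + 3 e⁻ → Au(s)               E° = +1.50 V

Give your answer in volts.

+2.26 V

Au³⁺(aq) gains electrons, so the Au³⁺/Au couple is the cathode; the Zn²⁺/Zn couple is the anode.
E°cell = E°(cathode) − E°(anode) = +1.50 − (−0.76) = +2.26 V.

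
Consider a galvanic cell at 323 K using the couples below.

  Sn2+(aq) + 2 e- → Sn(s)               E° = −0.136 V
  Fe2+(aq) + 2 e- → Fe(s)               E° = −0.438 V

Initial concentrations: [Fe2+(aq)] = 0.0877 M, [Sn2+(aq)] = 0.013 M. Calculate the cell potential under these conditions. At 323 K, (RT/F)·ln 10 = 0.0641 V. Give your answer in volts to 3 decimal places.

+0.275 V

The Sn²⁺/Sn couple has the more positive E°, so it is the cathode; Fe²⁺/Fe is the anode.
The standard potential is −0.136 − (−0.438) = +0.302 V and the balanced reaction transfers n = 2 electrons.
Balancing gives Sn2+(aq) + Fe(s) → Sn(s) + Fe2+(aq); hence Q = [Fe2+(aq)] / [Sn2+(aq)] = 6.75 (log Q = 0.829).
E = E° − (0.0641/n)·log Q = +0.302 − (0.0641/2)(0.829) = +0.275 V.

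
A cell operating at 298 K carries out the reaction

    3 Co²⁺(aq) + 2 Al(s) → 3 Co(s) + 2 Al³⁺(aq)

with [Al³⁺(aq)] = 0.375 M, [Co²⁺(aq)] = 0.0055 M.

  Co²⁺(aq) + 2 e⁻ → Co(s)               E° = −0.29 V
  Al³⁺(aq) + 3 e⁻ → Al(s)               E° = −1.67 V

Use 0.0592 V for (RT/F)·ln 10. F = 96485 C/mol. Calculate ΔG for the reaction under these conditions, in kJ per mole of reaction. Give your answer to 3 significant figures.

E°cell = −0.29 − (−1.67) = +1.38 V; the balanced reaction transfers n = 6 electrons.
Q = [Al³⁺(aq)]^2 / [Co²⁺(aq)]^3 = 8.45×10^5, so log Q = 5.927 and E = +1.38 − (0.0592/6)(5.927) = +1.3215 V.
Then ΔG = −nFE = −6 × 96485 × +1.3215 J/mol = −765 kJ/mol.

−765 kJ/mol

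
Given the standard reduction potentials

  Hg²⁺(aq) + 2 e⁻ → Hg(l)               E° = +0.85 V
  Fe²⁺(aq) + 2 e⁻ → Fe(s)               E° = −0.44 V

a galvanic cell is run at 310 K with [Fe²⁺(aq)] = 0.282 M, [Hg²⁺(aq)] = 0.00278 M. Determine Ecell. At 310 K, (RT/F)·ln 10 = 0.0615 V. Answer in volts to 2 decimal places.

+1.23 V

Since E°(Hg²⁺/Hg) > E°(Fe²⁺/Fe), Hg²⁺/Hg serves as the cathode.
E°cell = +0.85 − (−0.44) = +1.29 V, with n = 2 electrons transferred.
For the overall reaction Hg²⁺(aq) + Fe(s) → Hg(l) + Fe²⁺(aq), Q = [Fe²⁺(aq)] / [Hg²⁺(aq)] = 101, giving log Q = 2.006.
E = E° − (0.0615/n)·log Q = +1.29 − (0.0615/2)(2.006) = +1.23 V.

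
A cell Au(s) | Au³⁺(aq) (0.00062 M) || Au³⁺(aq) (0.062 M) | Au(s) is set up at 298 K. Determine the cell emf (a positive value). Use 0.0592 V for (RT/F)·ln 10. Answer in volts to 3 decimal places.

For a concentration cell E°cell = 0, since both electrodes use the same couple.
The compartment with the higher Au³⁺(aq) concentration (0.062 M) acts as the cathode; ions are reduced there and produced at the dilute (0.00062 M) anode.
With n = 3, Ecell = −(0.0592/3)·log([dilute]/[conc]) = −(0.0592/3)·log(0.00062/0.062) = +0.039 V.

0.039 V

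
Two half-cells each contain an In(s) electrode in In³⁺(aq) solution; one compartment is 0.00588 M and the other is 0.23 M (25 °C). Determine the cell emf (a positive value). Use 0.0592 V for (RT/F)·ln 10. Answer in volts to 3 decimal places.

0.031 V

For a concentration cell E°cell = 0, since both electrodes use the same couple.
The compartment with the higher In³⁺(aq) concentration (0.23 M) acts as the cathode; ions are reduced there and produced at the dilute (0.00588 M) anode.
With n = 3, Ecell = −(0.0592/3)·log([dilute]/[conc]) = −(0.0592/3)·log(0.00588/0.23) = +0.031 V.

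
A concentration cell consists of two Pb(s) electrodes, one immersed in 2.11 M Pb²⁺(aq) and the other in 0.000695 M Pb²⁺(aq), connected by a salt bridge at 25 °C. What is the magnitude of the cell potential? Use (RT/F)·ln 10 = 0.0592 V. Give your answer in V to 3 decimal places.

For a concentration cell E°cell = 0, since both electrodes use the same couple.
The compartment with the higher Pb²⁺(aq) concentration (2.11 M) acts as the cathode; ions are reduced there and produced at the dilute (0.000695 M) anode.
With n = 2, Ecell = −(0.0592/2)·log([dilute]/[conc]) = −(0.0592/2)·log(0.000695/2.11) = +0.103 V.

0.103 V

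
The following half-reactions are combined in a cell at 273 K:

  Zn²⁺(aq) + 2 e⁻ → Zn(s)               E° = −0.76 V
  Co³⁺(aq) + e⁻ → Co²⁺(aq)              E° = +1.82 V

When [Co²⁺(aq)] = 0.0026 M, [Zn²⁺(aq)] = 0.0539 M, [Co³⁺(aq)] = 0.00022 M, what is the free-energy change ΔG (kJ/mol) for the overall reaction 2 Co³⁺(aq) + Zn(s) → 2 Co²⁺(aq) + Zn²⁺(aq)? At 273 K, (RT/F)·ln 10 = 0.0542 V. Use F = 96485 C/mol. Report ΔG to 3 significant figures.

The standard cell potential is +1.82 − (−0.76) = +2.58 V, with n = 2 electrons in the balanced equation.
Q = ([Co²⁺(aq)]^2·[Zn²⁺(aq)]) / [Co³⁺(aq)]^2 = 7.53, so log Q = 0.877 and E = +2.58 − (0.0542/2)(0.877) = +2.5562 V.
Then ΔG = −nFE = −2 × 96485 × +2.5562 J/mol = −493 kJ/mol.

−493 kJ/mol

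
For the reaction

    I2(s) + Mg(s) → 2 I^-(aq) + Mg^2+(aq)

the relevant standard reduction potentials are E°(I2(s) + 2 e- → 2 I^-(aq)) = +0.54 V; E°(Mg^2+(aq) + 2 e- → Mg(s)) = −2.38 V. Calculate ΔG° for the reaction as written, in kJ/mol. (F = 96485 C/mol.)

In the reaction as written I2(s) is reduced, so the I₂/I⁻ couple is the cathode and Mg²⁺/Mg is the anode.
E°cell = +0.54 − (−2.38) = +2.92 V; balancing electrons gives n = 2.
ΔG° = −nFE°cell = −(2)(96485)(+2.92) J/mol = −563 kJ/mol.

−563 kJ/mol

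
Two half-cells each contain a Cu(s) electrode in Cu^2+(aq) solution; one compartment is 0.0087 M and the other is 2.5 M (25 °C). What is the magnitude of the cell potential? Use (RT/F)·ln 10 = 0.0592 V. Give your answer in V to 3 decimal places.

0.073 V

For a concentration cell E°cell = 0, since both electrodes use the same couple.
The compartment with the higher Cu^2+(aq) concentration (2.5 M) acts as the cathode; ions are reduced there and produced at the dilute (0.0087 M) anode.
With n = 2, Ecell = −(0.0592/2)·log([dilute]/[conc]) = −(0.0592/2)·log(0.0087/2.5) = +0.073 V.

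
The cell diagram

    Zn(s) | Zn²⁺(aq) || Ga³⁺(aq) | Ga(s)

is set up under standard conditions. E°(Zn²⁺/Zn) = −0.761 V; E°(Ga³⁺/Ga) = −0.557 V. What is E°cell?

+0.204 V

By convention the left-hand electrode in cell notation is the anode (oxidation) and the right-hand electrode is the cathode (reduction).
E°cell = E°(right) − E°(left) = −0.557 − (−0.761) = +0.204 V.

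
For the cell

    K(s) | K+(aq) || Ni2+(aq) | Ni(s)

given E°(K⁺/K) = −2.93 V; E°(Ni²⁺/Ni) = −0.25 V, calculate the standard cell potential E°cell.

+2.68 V

By convention the left-hand electrode in cell notation is the anode (oxidation) and the right-hand electrode is the cathode (reduction).
E°cell = E°(right) − E°(left) = −0.25 − (−2.93) = +2.68 V.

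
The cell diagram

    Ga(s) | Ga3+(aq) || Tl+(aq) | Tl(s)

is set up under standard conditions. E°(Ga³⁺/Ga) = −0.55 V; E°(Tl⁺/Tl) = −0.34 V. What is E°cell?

By convention the left-hand electrode in cell notation is the anode (oxidation) and the right-hand electrode is the cathode (reduction).
E°cell = E°(right) − E°(left) = −0.34 − (−0.55) = +0.21 V.

+0.21 V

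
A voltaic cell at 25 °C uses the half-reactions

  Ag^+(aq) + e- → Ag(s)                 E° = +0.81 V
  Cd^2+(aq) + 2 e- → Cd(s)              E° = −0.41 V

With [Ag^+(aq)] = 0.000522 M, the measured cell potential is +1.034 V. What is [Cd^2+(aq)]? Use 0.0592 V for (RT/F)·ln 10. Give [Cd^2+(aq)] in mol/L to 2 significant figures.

The Ag⁺/Ag couple has the larger reduction potential, so it is the cathode: E°cell = +0.81 − (−0.41) = +1.22 V and n = 2.
Rearranging E = E° − (0.0592/n)·log Q gives log Q = 2(+1.22 − (+1.034))/0.0592 = 6.284.
For 2 Ag^+(aq) + Cd(s) → 2 Ag(s) + Cd^2+(aq), the reaction quotient is Q = [Cd^2+(aq)] / [Ag^+(aq)]^2.
Solving for the unknown gives log [Cd^2+(aq)] = −0.281, so [Cd^2+(aq)] ≈ 0.52 M.

0.52 M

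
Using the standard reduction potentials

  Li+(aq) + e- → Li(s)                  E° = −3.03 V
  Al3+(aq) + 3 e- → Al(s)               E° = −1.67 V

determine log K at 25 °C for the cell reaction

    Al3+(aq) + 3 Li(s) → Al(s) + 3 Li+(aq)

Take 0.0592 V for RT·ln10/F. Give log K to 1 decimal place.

The Al³⁺/Al couple is reduced (cathode); E°cell = −1.67 − (−3.03) = +1.36 V with n = 3.
At equilibrium E = 0, so log K = nE°cell / 0.0592 = (3)(+1.36) / 0.0592 = 68.9.

log K = 68.9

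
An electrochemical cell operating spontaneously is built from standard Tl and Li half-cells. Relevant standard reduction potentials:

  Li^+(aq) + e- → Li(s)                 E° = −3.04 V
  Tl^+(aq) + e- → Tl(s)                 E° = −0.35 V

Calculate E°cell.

+2.69 V

Of the two couples in this cell, the one with the more positive reduction potential is reduced at the cathode: here that is Tl⁺/Tl (−0.35 V); Li⁺/Li (−3.04 V) is the anode.
E°cell = E°(cathode) − E°(anode) = −0.35 − (−3.04) = +2.69 V.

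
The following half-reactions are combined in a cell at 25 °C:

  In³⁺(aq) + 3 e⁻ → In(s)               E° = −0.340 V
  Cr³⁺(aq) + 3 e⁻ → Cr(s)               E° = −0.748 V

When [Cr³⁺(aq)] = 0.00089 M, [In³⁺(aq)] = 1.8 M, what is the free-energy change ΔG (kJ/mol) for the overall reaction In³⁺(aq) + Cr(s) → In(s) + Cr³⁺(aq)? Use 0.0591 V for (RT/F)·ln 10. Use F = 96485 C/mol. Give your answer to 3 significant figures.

−137 kJ/mol

With In³⁺/In reduced at the cathode, E°cell = −0.340 − (−0.748) = +0.408 V and n = 3.
Q = [Cr³⁺(aq)] / [In³⁺(aq)] = 0.000494, so log Q = −3.306 and E = +0.408 − (0.0591/3)(−3.306) = +0.4731 V.
ΔG = −nFE = −(3)(96485)(+0.4731) J/mol = −137 kJ/mol.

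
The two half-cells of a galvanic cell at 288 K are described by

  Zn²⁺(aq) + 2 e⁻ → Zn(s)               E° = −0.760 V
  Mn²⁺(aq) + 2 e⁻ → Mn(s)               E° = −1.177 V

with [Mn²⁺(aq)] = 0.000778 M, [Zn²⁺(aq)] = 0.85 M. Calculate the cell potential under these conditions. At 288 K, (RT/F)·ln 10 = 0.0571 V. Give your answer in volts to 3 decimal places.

Since E°(Zn²⁺/Zn) > E°(Mn²⁺/Mn), Zn²⁺/Zn serves as the cathode.
The standard potential is −0.760 − (−1.177) = +0.417 V and the balanced reaction transfers n = 2 electrons.
For the overall reaction Zn²⁺(aq) + Mn(s) → Zn(s) + Mn²⁺(aq), Q = [Mn²⁺(aq)] / [Zn²⁺(aq)] = 0.000915, giving log Q = −3.038.
By the Nernst equation, E = +0.417 − (0.0571/2)·(−3.038) = +0.504 V.

+0.504 V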